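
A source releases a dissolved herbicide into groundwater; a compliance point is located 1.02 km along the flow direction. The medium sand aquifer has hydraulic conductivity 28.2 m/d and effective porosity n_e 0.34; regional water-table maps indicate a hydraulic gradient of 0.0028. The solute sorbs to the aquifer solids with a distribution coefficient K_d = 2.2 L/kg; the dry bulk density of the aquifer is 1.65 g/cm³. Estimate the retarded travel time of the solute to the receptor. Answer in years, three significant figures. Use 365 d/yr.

Specific discharge q = 28.2 × 0.0028 = 0.07896 m/d
v_s = q/n_e = 0.07896/0.34 = 0.2322 m/d
Retardation R = 1 + ρ_b·K_d/n = 1 + 1.65×2.2/0.34 = 11.68
Contaminant velocity v_c = v/R = 0.2322/11.68 = 0.01989 m/d
L = 1.02 km = 1020 m
t = L/v_c = 1020/0.01989 = 51280 d
   = 51280/365 = 141 yr

141 years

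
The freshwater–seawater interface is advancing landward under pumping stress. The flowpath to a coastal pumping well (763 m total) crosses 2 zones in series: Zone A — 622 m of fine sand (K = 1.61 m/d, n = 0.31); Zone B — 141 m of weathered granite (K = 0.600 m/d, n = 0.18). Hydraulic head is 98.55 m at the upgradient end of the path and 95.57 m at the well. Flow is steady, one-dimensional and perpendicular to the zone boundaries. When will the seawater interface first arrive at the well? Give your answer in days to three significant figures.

45500 days

Total head drop ΔH = 98.55 − 95.57 = 2.98 m
Continuity: the same q passes through each zone, so ΔH = q·Σ(L_j/K_j) — the zones act as resistances in series.
Σ(L/K) = 622/1.61 + 141/0.600 = 386.3 + 235.0 = 621.3 d
q = ΔH / Σ(L/K) = 2.98 / 621.3 = 0.004796 m/d (same in every zone)
Zone A: v = q/n = 0.004796/0.31 = 0.01547 m/d → t_A = 622/0.01547 = 40200 d
Zone B: v = q/n = 0.004796/0.18 = 0.02665 m/d → t_B = 141/0.02665 = 5292 d
Total t = 40200 + 5292 = 45500 d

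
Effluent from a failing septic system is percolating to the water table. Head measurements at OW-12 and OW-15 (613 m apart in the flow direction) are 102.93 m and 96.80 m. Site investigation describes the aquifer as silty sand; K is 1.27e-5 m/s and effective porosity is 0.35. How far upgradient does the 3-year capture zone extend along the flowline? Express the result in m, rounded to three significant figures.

34.3 m

Hydraulic gradient i = (102.93 − 96.80) / 613 = 6.13 / 613 = 0.01000
K = 1.27e-5 m/s × 86400 s/d = 1.097 m/d
Darcy flux q = K·i = 1.097 × 0.01000 = 0.01097 m/d
v = Ki/n = 1.097·0.01000/0.35 = 0.03135 m/d
T = 3 yr × 365 = 1095 d
L = v × T = 0.03135 × 1095 = 34.33 m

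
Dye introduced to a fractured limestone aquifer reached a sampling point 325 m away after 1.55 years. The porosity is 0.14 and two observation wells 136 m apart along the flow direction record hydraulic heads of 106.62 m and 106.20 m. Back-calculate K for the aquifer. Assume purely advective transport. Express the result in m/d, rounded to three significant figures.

Hydraulic gradient i = (106.62 − 106.20) / 136 = 0.42 / 136 = 0.003088
t = 1.55 years = 565.8 d
v = L / t = 325 / 565.8 = 0.5745 m/d
K = v · n / i = 0.5745 × 0.14 / 0.003088 = 26.0 m/d

26.0 m/d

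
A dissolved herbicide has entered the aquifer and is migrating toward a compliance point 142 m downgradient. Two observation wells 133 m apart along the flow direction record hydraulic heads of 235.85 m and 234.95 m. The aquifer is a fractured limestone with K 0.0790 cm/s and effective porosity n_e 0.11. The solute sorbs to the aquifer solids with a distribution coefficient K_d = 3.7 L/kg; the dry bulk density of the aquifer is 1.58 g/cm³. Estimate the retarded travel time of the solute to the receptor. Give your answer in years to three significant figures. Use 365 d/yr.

Hydraulic gradient i = (235.85 − 234.95) / 133 = 0.90 / 133 = 0.006767
K = 0.0790 cm/s × 864 = 68.26 m/d
Specific discharge q = 68.26 × 0.006767 = 0.4619 m/d
v = Ki/n = 68.26·0.006767/0.11 = 4.199 m/d
Retardation R = 1 + ρ_b·K_d/n = 1 + 1.58×3.7/0.11 = 54.15
Contaminant velocity v_c = v/R = 4.199/54.15 = 0.07755 m/d
t = L/v_c = 142/0.07755 = 1831 d
   = 1831/365 = 5.02 yr

5.02 years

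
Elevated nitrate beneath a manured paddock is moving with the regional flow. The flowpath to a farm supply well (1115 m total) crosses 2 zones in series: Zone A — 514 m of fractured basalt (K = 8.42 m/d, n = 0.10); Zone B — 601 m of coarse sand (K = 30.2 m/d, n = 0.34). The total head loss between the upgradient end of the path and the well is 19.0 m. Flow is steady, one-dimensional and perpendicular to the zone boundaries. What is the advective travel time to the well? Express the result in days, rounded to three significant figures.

Steady 1-D flow in series ⇒ the Darcy flux q is identical in every zone and the zone head losses add (resistances L/K in series).
Σ(L/K) = 514/8.42 + 601/30.2 = 61.05 + 19.90 = 80.95 d
q = ΔH / Σ(L/K) = 19.0 / 80.95 = 0.2347 m/d (same in every zone)
Zone A: v = q/n = 0.2347/0.10 = 2.347 m/d → t_A = 514/2.347 = 219.0 d
Zone B: v = q/n = 0.2347/0.34 = 0.6904 m/d → t_B = 601/0.6904 = 870.6 d
Total t = 219.0 + 870.6 = 1090 d

1090 days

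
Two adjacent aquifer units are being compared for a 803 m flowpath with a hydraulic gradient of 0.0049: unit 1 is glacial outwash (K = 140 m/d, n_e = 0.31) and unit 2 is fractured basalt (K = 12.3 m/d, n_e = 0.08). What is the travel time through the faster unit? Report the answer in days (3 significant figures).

363 days

Unit 1 (glacial outwash): v = 140×0.0049/0.31 = 2.213 m/d, t = 803/2.213 = 362.9 d
Unit 2 (fractured basalt): v = 12.3×0.0049/0.08 = 0.7534 m/d, t = 803/0.7534 = 1066 d
Faster unit: t = 363 d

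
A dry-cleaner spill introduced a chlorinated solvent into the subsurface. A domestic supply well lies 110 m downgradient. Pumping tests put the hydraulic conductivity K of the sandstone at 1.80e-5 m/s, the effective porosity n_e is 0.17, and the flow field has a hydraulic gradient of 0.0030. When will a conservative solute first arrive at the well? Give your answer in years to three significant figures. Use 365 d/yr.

K = 1.80e-5 m/s × 86400 s/d = 1.555 m/d
Darcy flux q = K·i = 1.555 × 0.0030 = 0.004666 m/d
v_s = q/n_e = 0.004666/0.17 = 0.02744 m/d
t = L / v = 110 / 0.02744 = 4008 d
   = 4008 / 365 = 11.0 yr

11.0 years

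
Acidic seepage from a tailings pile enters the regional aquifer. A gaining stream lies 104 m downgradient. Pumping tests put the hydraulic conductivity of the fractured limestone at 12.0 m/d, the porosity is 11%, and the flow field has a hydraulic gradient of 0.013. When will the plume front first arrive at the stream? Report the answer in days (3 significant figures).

Specific discharge q = 12.0 × 0.013 = 0.1560 m/d
Seepage velocity v = q / n = 0.1560 / 0.11 = 1.418 m/d
t = L / v = 104 / 1.418 = 73.33 d

73.3 days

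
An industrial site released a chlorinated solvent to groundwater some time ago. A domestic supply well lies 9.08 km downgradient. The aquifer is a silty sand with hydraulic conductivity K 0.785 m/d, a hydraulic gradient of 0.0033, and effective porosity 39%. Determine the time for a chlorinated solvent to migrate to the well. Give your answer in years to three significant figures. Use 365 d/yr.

Specific discharge q = 0.785 × 0.0033 = 0.002591 m/d
Average linear velocity = 0.002591 / 0.39 = 0.006642 m/d
L = 9.08 km = 9080 m
t = L / v = 9080 / 0.006642 = 1.367e6 d
   = 1.367e6 / 365 = 3750 yr

3750 years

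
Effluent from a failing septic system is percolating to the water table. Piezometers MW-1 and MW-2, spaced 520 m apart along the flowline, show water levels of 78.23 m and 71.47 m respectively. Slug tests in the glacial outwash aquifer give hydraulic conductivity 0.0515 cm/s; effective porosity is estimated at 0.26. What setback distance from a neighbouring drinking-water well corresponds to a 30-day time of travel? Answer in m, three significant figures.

Hydraulic gradient i = (78.23 − 71.47) / 520 = 6.76 / 520 = 0.01300
K = 0.0515 cm/s × 864 = 44.50 m/d
Specific discharge q = 44.50 × 0.01300 = 0.5784 m/d
Seepage velocity v = q / n = 0.5784 / 0.26 = 2.225 m/d
L = v × T = 2.225 × 30 = 66.74 m

66.7 m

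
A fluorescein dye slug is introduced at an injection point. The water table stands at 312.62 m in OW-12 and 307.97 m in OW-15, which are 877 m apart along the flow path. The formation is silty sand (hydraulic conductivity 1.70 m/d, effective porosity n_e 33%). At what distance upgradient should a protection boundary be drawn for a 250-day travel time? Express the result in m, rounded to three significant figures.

Hydraulic gradient i = (312.62 − 307.97) / 877 = 4.65 / 877 = 0.005302
Darcy flux q = K·i = 1.70 × 0.005302 = 0.009014 m/d
Seepage velocity v = q / n = 0.009014 / 0.33 = 0.02731 m/d
L = v × T = 0.02731 × 250 = 6.829 m

6.83 m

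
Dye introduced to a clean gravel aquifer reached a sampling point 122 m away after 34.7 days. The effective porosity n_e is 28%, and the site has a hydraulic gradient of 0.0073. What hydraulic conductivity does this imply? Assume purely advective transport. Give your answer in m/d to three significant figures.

135 m/d

v = L / t = 122 / 34.7 = 3.516 m/d
K = v · n / i = 3.516 × 0.28 / 0.0073 = 135 m/d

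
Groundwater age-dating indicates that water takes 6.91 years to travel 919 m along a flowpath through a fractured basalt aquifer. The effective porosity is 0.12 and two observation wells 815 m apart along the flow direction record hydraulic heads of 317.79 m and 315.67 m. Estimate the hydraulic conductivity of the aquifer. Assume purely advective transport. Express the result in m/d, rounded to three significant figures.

16.8 m/d

Hydraulic gradient i = (317.79 − 315.67) / 815 = 2.12 / 815 = 0.002601
t = 6.91 years = 2522 d
v = L / t = 919 / 2522 = 0.3644 m/d
K = v · n / i = 0.3644 × 0.12 / 0.002601 = 16.8 m/d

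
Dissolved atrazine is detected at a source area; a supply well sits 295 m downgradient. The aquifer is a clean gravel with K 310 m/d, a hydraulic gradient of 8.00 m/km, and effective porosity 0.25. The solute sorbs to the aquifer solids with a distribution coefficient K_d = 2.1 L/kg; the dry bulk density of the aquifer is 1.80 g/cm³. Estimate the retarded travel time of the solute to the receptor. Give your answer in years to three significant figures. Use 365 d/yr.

1.31 years

q = Ki = 310 × 0.0080 = 2.480 m/d
v = Ki/n = 310·0.0080/0.25 = 9.920 m/d
Retardation R = 1 + ρ_b·K_d/n = 1 + 1.80×2.1/0.25 = 16.12
Contaminant velocity v_c = v/R = 9.920/16.12 = 0.6154 m/d
t = L/v_c = 295/0.6154 = 479.4 d
   = 479.4/365 = 1.31 yr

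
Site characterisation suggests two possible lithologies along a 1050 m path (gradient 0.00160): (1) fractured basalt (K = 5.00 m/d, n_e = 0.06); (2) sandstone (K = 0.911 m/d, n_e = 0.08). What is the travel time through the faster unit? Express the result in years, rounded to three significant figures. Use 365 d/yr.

Unit 1 (fractured basalt): v = 5.00×0.0016/0.06 = 0.1333 m/d, t = 1050/0.1333 = 7875 d
Unit 2 (sandstone): v = 0.911×0.0016/0.08 = 0.01822 m/d, t = 1050/0.01822 = 57630 d
Faster: 7875 d / 365 = 21.6 yr

21.6 years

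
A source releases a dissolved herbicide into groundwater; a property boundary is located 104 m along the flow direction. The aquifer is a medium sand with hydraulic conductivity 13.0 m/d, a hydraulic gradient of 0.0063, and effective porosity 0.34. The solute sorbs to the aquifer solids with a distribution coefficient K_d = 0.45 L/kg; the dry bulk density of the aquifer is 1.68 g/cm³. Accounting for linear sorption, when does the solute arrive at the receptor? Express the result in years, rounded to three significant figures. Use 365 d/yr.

3.81 years

q = Ki = 13.0 × 0.0063 = 0.08190 m/d
v_s = q/n_e = 0.08190/0.34 = 0.2409 m/d
Retardation R = 1 + ρ_b·K_d/n = 1 + 1.68×0.45/0.34 = 3.224
Contaminant velocity v_c = v/R = 0.2409/3.224 = 0.07473 m/d
t = L/v_c = 104/0.07473 = 1392 d
   = 1392/365 = 3.81 yr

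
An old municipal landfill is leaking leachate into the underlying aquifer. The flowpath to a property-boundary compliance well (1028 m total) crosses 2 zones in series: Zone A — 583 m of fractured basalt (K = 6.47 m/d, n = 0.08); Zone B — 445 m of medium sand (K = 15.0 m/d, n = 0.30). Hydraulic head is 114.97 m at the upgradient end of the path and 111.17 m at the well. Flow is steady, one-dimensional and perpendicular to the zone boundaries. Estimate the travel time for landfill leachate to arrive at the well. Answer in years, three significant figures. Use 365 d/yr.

15.6 years

Total head drop ΔH = 114.97 − 111.17 = 3.80 m
Continuity: the same q passes through each zone, so ΔH = q·Σ(L_j/K_j) — the zones act as resistances in series.
Σ(L/K) = 583/6.47 + 445/15.0 = 90.11 + 29.67 = 119.8 d
q = ΔH / Σ(L/K) = 3.80 / 119.8 = 0.03173 m/d (same in every zone)
Zone A: v = q/n = 0.03173/0.08 = 0.3966 m/d → t_A = 583/0.3966 = 1470 d
Zone B: v = q/n = 0.03173/0.30 = 0.1058 m/d → t_B = 445/0.1058 = 4208 d
Total t = 1470 + 4208 = 5678 d
   = 5678 / 365 = 15.6 yr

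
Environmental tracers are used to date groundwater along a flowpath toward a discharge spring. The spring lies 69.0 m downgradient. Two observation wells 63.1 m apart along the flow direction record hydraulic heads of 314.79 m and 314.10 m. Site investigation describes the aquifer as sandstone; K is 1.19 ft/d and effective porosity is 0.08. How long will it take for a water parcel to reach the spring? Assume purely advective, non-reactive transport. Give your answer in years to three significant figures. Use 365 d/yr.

3.81 years

Hydraulic gradient i = (314.79 − 314.10) / 63.1 = 0.69 / 63.1 = 0.01094
K = 1.19 ft/d × 0.3048 = 0.3627 m/d
q = Ki = 0.3627 × 0.01094 = 0.003966 m/d
v = Ki/n = 0.3627·0.01094/0.08 = 0.04958 m/d
t = L / v = 69.0 / 0.04958 = 1392 d
   = 1392 / 365 = 3.81 yr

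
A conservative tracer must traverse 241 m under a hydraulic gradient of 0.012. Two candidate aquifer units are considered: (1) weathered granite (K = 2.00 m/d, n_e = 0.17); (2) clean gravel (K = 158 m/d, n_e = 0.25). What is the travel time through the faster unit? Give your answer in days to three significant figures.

Unit 1 (weathered granite): v = 2.00×0.012/0.17 = 0.1412 m/d, t = 241/0.1412 = 1707 d
Unit 2 (clean gravel): v = 158×0.012/0.25 = 7.584 m/d, t = 241/7.584 = 31.78 d
Faster unit: t = 31.8 d

31.8 days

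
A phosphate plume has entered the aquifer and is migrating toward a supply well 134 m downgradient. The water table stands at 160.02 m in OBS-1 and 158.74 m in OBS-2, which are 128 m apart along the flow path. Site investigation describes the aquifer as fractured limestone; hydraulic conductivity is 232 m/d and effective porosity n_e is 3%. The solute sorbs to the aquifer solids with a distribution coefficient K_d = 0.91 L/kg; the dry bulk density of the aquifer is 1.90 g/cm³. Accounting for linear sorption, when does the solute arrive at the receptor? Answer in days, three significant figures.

102 days

Hydraulic gradient i = (160.02 − 158.74) / 128 = 1.28 / 128 = 0.01000
Specific discharge q = 232 × 0.01000 = 2.320 m/d
v = Ki/n = 232·0.01000/0.03 = 77.33 m/d
Retardation R = 1 + ρ_b·K_d/n = 1 + 1.90×0.91/0.03 = 58.63
Contaminant velocity v_c = v/R = 77.33/58.63 = 1.319 m/d
t = L/v_c = 134/1.319 = 101.6 d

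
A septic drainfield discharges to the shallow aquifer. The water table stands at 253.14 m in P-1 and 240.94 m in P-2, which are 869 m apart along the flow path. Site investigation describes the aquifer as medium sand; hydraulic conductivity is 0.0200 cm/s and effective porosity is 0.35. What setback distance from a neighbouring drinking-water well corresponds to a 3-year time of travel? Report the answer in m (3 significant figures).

Hydraulic gradient i = (253.14 − 240.94) / 869 = 12.20 / 869 = 0.01404
K = 0.0200 cm/s × 864 = 17.28 m/d
Darcy flux q = K·i = 17.28 × 0.01404 = 0.2426 m/d
Average linear velocity = 0.2426 / 0.35 = 0.6931 m/d
T = 3 yr × 365 = 1095 d
L = v × T = 0.6931 × 1095 = 759.0 m

759 m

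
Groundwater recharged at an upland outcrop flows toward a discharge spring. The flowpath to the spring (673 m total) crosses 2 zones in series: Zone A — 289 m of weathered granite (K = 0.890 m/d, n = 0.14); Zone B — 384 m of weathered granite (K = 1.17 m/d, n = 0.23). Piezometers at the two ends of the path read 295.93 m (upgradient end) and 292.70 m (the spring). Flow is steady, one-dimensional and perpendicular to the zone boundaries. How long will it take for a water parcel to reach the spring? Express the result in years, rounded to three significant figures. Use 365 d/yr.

71.3 years

Total head drop ΔH = 295.93 − 292.70 = 3.23 m
Steady 1-D flow in series ⇒ the Darcy flux q is identical in every zone and the zone head losses add (resistances L/K in series).
Σ(L/K) = 289/0.890 + 384/1.17 = 324.7 + 328.2 = 652.9 d
q = ΔH / Σ(L/K) = 3.23 / 652.9 = 0.004947 m/d (same in every zone)
Zone A: v = q/n = 0.004947/0.14 = 0.03534 m/d → t_A = 289/0.03534 = 8179 d
Zone B: v = q/n = 0.004947/0.23 = 0.02151 m/d → t_B = 384/0.02151 = 17850 d
Total t = 8179 + 17850 = 26030 d
   = 26030 / 365 = 71.3 yr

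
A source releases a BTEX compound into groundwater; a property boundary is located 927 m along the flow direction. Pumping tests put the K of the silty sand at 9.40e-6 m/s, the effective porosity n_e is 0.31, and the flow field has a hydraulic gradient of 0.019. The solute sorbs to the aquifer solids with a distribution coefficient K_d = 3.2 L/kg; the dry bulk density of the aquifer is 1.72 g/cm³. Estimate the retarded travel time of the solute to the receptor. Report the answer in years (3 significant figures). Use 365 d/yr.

K = 9.40e-6 m/s × 86400 s/d = 0.8122 m/d
Darcy flux q = K·i = 0.8122 × 0.019 = 0.01543 m/d
Seepage velocity v = q / n = 0.01543 / 0.31 = 0.04978 m/d
Retardation R = 1 + ρ_b·K_d/n = 1 + 1.72×3.2/0.31 = 18.75
Contaminant velocity v_c = v/R = 0.04978/18.75 = 0.002654 m/d
t = L/v_c = 927/0.002654 = 349300 d
   = 349300/365 = 957 yr

957 years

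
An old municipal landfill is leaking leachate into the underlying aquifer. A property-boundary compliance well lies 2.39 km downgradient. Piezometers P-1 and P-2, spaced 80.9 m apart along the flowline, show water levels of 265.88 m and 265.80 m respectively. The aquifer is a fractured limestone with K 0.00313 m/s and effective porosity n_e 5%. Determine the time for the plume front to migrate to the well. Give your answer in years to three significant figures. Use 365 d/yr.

Hydraulic gradient i = (265.88 − 265.80) / 80.9 = 0.08 / 80.9 = 9.889e-4
K = 0.00313 m/s × 86400 s/d = 270.4 m/d
Darcy flux q = K·i = 270.4 × 9.889e-4 = 0.2674 m/d
Average linear velocity = 0.2674 / 0.05 = 5.348 m/d
L = 2.39 km = 2390 m
t = L / v = 2390 / 5.348 = 446.9 d
   = 446.9 / 365 = 1.22 yr

1.22 years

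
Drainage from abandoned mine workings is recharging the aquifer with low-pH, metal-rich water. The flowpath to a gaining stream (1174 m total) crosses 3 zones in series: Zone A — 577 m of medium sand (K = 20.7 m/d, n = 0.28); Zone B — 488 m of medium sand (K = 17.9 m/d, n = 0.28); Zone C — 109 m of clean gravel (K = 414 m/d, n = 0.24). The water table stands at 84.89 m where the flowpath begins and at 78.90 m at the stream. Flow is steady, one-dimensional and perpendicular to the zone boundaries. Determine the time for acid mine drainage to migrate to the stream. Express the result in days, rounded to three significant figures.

3000 days

Total head drop ΔH = 84.89 − 78.90 = 5.99 m
Continuity: the same q passes through each zone, so ΔH = q·Σ(L_j/K_j) — the zones act as resistances in series.
Σ(L/K) = 577/20.7 + 488/17.9 + 109/414 = 27.87 + 27.26 + 0.2633 = 55.40 d
q = ΔH / Σ(L/K) = 5.99 / 55.40 = 0.1081 m/d (same in every zone)
Zone A: v = q/n = 0.1081/0.28 = 0.3862 m/d → t_A = 577/0.3862 = 1494 d
Zone B: v = q/n = 0.1081/0.28 = 0.3862 m/d → t_B = 488/0.3862 = 1264 d
Zone C: v = q/n = 0.1081/0.24 = 0.4505 m/d → t_C = 109/0.4505 = 241.9 d
Total t = 1494 + 1264 + 241.9 = 3000 d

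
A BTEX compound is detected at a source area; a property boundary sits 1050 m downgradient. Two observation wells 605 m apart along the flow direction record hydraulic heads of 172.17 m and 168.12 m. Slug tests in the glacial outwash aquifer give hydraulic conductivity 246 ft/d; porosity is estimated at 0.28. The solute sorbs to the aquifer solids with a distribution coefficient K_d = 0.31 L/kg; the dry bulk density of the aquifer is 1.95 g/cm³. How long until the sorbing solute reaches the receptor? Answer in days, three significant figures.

1850 days

Hydraulic gradient i = (172.17 − 168.12) / 605 = 4.05 / 605 = 0.006694
K = 246 ft/d × 0.3048 = 74.98 m/d
Specific discharge q = 74.98 × 0.006694 = 0.5019 m/d
Average linear velocity = 0.5019 / 0.28 = 1.793 m/d
Retardation R = 1 + ρ_b·K_d/n = 1 + 1.95×0.31/0.28 = 3.159
Contaminant velocity v_c = v/R = 1.793/3.159 = 0.5675 m/d
t = L/v_c = 1050/0.5675 = 1850 d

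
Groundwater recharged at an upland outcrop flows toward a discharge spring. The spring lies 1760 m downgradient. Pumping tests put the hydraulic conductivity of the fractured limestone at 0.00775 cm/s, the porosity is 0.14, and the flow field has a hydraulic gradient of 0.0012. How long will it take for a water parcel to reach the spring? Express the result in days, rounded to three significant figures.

30700 days

K = 0.00775 cm/s × 864 = 6.696 m/d
Specific discharge q = 6.696 × 0.0012 = 0.008035 m/d
v = Ki/n = 6.696·0.0012/0.14 = 0.05739 m/d
t = L / v = 1760 / 0.05739 = 30670 d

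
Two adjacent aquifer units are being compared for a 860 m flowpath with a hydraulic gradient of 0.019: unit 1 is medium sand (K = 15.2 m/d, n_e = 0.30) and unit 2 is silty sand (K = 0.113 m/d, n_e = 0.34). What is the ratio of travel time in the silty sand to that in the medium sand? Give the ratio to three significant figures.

152

Unit 1 (medium sand): v = 15.2×0.019/0.30 = 0.9627 m/d, t = 860/0.9627 = 893.4 d
Unit 2 (silty sand): v = 0.113×0.019/0.34 = 0.006315 m/d, t = 860/0.006315 = 136200 d
t(silty sand) / t(medium sand) = 136200/893.4 = 152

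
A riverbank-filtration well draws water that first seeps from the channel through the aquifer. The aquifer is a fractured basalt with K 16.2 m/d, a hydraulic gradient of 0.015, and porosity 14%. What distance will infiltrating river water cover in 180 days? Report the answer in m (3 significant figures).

312 m

q = Ki = 16.2 × 0.015 = 0.2430 m/d
Seepage velocity v = q / n = 0.2430 / 0.14 = 1.736 m/d
L = v × T = 1.736 × 180 = 312.4 m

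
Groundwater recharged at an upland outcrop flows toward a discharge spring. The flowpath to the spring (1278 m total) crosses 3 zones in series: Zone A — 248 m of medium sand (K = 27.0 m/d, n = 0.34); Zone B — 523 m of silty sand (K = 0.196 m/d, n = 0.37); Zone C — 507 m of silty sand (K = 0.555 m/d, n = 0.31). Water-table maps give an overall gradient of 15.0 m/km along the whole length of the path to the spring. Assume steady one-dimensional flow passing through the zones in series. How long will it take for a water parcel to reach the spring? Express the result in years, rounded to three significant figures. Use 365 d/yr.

Steady 1-D flow in series ⇒ the Darcy flux q is identical in every zone and the zone head losses add (resistances L/K in series).
Σ(L/K) = 248/27.0 + 523/0.196 + 507/0.555 = 9.185 + 2668 + 913.5 = 3591 d
K_eq = L_total / Σ(L/K) = 1278 / 3591 = 0.3559 m/d
q = K_eq · i = 0.3559 × 0.015 = 0.005338 m/d (same in every zone)
Zone A: v = q/n = 0.005338/0.34 = 0.01570 m/d → t_A = 248/0.01570 = 15800 d
Zone B: v = q/n = 0.005338/0.37 = 0.01443 m/d → t_B = 523/0.01443 = 36250 d
Zone C: v = q/n = 0.005338/0.31 = 0.01722 m/d → t_C = 507/0.01722 = 29440 d
Total t = 15800 + 36250 + 29440 = 81490 d
   = 81490 / 365 = 223 yr

223 years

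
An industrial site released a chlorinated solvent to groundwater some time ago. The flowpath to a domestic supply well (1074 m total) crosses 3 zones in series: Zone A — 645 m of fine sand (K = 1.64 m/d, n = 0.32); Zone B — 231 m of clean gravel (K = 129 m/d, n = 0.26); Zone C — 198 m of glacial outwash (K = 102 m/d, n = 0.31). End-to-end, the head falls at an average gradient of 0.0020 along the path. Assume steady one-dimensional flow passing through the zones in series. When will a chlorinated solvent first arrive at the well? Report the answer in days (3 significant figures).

60600 days

For zones in series the flux q is common to all zones; the equivalent conductivity is the harmonic (thickness-weighted) mean, K_eq = L_total / Σ(L_j/K_j).
Σ(L/K) = 645/1.64 + 231/129 + 198/102 = 393.3 + 1.791 + 1.941 = 397.0 d
K_eq = L_total / Σ(L/K) = 1074 / 397.0 = 2.705 m/d
q = K_eq · i = 2.705 × 0.0020 = 0.005410 m/d (same in every zone)
Zone A: v = q/n = 0.005410/0.32 = 0.01691 m/d → t_A = 645/0.01691 = 38150 d
Zone B: v = q/n = 0.005410/0.26 = 0.02081 m/d → t_B = 231/0.02081 = 11100 d
Zone C: v = q/n = 0.005410/0.31 = 0.01745 m/d → t_C = 198/0.01745 = 11350 d
Total t = 38150 + 11100 + 11350 = 60600 d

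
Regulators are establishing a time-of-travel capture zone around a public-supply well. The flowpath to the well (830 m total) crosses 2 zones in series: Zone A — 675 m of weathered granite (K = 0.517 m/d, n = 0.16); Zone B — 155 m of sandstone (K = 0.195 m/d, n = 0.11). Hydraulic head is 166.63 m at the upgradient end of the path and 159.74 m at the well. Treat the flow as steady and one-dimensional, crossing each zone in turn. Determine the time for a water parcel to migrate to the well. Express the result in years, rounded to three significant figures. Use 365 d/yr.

Total head drop ΔH = 166.63 − 159.74 = 6.89 m
Continuity: the same q passes through each zone, so ΔH = q·Σ(L_j/K_j) — the zones act as resistances in series.
Σ(L/K) = 675/0.517 + 155/0.195 = 1306 + 794.9 = 2100 d
q = ΔH / Σ(L/K) = 6.89 / 2100 = 0.003280 m/d (same in every zone)
Zone A: v = q/n = 0.003280/0.16 = 0.02050 m/d → t_A = 675/0.02050 = 32920 d
Zone B: v = q/n = 0.003280/0.11 = 0.02982 m/d → t_B = 155/0.02982 = 5198 d
Total t = 32920 + 5198 = 38120 d
   = 38120 / 365 = 104 yr

104 years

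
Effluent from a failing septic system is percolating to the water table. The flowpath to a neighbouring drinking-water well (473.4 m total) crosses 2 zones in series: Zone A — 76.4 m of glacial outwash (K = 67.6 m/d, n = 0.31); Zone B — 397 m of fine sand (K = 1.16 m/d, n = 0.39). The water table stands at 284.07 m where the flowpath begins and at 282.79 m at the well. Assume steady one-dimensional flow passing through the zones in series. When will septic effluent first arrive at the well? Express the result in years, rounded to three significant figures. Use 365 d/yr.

Total head drop ΔH = 284.07 − 282.79 = 1.28 m
Steady 1-D flow in series ⇒ the Darcy flux q is identical in every zone and the zone head losses add (resistances L/K in series).
Σ(L/K) = 76.4/67.6 + 397/1.16 = 1.130 + 342.2 = 343.4 d
q = ΔH / Σ(L/K) = 1.28 / 343.4 = 0.003728 m/d (same in every zone)
Zone A: v = q/n = 0.003728/0.31 = 0.01202 m/d → t_A = 76.4/0.01202 = 6353 d
Zone B: v = q/n = 0.003728/0.39 = 0.009558 m/d → t_B = 397/0.009558 = 41530 d
Total t = 6353 + 41530 = 47890 d
   = 47890 / 365 = 131 yr

131 years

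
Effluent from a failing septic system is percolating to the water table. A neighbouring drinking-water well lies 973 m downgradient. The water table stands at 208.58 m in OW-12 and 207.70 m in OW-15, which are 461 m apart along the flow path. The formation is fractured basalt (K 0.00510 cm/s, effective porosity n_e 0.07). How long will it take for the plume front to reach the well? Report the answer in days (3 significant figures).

8100 days

Hydraulic gradient i = (208.58 − 207.70) / 461 = 0.88 / 461 = 0.001909
K = 0.00510 cm/s × 864 = 4.406 m/d
q = Ki = 4.406 × 0.001909 = 0.008411 m/d
Average linear velocity = 0.008411 / 0.07 = 0.1202 m/d
t = L / v = 973 / 0.1202 = 8097 d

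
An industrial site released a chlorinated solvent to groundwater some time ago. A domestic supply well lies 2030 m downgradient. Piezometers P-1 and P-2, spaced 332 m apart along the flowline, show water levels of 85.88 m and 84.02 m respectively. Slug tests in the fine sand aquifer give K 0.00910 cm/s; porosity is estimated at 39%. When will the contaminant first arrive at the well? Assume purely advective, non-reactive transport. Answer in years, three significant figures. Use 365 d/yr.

49.2 years

Hydraulic gradient i = (85.88 − 84.02) / 332 = 1.86 / 332 = 0.005602
K = 0.00910 cm/s × 864 = 7.862 m/d
Darcy flux q = K·i = 7.862 × 0.005602 = 0.04405 m/d
Seepage velocity v = q / n = 0.04405 / 0.39 = 0.1129 m/d
t = L / v = 2030 / 0.1129 = 17970 d
   = 17970 / 365 = 49.2 yr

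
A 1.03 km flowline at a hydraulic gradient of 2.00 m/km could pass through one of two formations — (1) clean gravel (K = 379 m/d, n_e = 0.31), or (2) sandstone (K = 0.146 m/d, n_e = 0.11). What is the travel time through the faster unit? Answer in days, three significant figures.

Unit 1 (clean gravel): v = 379×0.0020/0.31 = 2.445 m/d, t = 1030/2.445 = 421.2 d
Unit 2 (sandstone): v = 0.146×0.0020/0.11 = 0.002655 m/d, t = 1030/0.002655 = 388000 d
Faster unit: t = 421 d

421 days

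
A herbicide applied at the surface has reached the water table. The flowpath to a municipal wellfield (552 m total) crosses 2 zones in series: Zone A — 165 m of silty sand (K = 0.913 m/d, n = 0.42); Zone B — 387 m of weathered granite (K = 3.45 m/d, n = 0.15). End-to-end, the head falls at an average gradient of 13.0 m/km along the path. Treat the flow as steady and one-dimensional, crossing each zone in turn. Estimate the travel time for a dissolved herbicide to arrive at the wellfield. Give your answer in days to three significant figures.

Continuity: the same q passes through each zone, so ΔH = q·Σ(L_j/K_j) — the zones act as resistances in series.
Σ(L/K) = 165/0.913 + 387/3.45 = 180.7 + 112.2 = 292.9 d
K_eq = L_total / Σ(L/K) = 552 / 292.9 = 1.885 m/d
q = K_eq · i = 1.885 × 0.013 = 0.02450 m/d (same in every zone)
Zone A: v = q/n = 0.02450/0.42 = 0.05833 m/d → t_A = 165/0.05833 = 2829 d
Zone B: v = q/n = 0.02450/0.15 = 0.1633 m/d → t_B = 387/0.1633 = 2369 d
Total t = 2829 + 2369 = 5198 d

5200 days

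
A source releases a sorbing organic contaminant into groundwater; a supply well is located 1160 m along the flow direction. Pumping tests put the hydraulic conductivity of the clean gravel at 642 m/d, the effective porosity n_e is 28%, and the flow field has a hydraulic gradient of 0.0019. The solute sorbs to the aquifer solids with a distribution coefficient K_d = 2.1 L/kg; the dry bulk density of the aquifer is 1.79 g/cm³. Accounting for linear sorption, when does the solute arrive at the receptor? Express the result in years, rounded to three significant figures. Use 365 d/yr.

10.5 years

Specific discharge q = 642 × 0.0019 = 1.220 m/d
v_s = q/n_e = 1.220/0.28 = 4.356 m/d
Retardation R = 1 + ρ_b·K_d/n = 1 + 1.79×2.1/0.28 = 14.43
Contaminant velocity v_c = v/R = 4.356/14.43 = 0.3020 m/d
t = L/v_c = 1160/0.3020 = 3841 d
   = 3841/365 = 10.5 yr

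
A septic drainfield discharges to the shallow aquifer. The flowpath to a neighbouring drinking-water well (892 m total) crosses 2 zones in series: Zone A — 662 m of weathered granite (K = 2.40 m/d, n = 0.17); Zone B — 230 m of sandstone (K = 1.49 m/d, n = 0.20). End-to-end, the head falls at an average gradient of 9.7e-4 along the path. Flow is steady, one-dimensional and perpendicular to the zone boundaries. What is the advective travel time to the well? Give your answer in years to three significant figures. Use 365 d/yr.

For zones in series the flux q is common to all zones; the equivalent conductivity is the harmonic (thickness-weighted) mean, K_eq = L_total / Σ(L_j/K_j).
Σ(L/K) = 662/2.40 + 230/1.49 = 275.8 + 154.4 = 430.2 d
K_eq = L_total / Σ(L/K) = 892 / 430.2 = 2.073 m/d
q = K_eq · i = 2.073 × 9.7e-4 = 0.002011 m/d (same in every zone)
Zone A: v = q/n = 0.002011/0.17 = 0.01183 m/d → t_A = 662/0.01183 = 55950 d
Zone B: v = q/n = 0.002011/0.20 = 0.01006 m/d → t_B = 230/0.01006 = 22870 d
Total t = 55950 + 22870 = 78830 d
   = 78830 / 365 = 216 yr

216 years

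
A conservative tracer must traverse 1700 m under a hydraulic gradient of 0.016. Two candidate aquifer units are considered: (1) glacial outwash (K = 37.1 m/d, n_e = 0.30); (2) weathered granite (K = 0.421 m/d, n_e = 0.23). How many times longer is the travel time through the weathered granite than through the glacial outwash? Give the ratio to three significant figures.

Unit 1 (glacial outwash): v = 37.1×0.016/0.30 = 1.979 m/d, t = 1700/1.979 = 859.2 d
Unit 2 (weathered granite): v = 0.421×0.016/0.23 = 0.02929 m/d, t = 1700/0.02929 = 58050 d
t(weathered granite) / t(glacial outwash) = 58050/859.2 = 67.6

67.6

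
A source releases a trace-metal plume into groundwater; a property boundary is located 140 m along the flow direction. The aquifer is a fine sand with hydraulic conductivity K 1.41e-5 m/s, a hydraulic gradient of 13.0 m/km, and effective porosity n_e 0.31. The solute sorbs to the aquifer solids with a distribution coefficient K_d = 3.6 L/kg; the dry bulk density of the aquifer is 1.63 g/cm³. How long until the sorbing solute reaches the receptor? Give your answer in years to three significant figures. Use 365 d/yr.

K = 1.41e-5 m/s × 86400 s/d = 1.218 m/d
Specific discharge q = 1.218 × 0.013 = 0.01584 m/d
Average linear velocity = 0.01584 / 0.31 = 0.05109 m/d
Retardation R = 1 + ρ_b·K_d/n = 1 + 1.63×3.6/0.31 = 19.93
Contaminant velocity v_c = v/R = 0.05109/19.93 = 0.002563 m/d
t = L/v_c = 140/0.002563 = 54610 d
   = 54610/365 = 150 yr

150 years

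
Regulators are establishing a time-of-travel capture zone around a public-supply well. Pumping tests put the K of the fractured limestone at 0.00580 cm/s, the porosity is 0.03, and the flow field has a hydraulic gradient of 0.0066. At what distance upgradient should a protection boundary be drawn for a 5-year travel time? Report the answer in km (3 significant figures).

2.01 km

K = 0.00580 cm/s × 864 = 5.011 m/d
q = Ki = 5.011 × 0.0066 = 0.03307 m/d
Seepage velocity v = q / n = 0.03307 / 0.03 = 1.102 m/d
T = 5 yr × 365 = 1825 d
L = v × T = 1.102 × 1825 = 2012 m
   = 2.01 km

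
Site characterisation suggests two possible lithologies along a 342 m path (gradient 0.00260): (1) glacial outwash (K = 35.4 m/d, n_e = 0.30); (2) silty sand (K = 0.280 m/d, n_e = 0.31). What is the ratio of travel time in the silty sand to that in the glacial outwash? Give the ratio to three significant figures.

Unit 1 (glacial outwash): v = 35.4×0.0026/0.30 = 0.3068 m/d, t = 342/0.3068 = 1115 d
Unit 2 (silty sand): v = 0.280×0.0026/0.31 = 0.002348 m/d, t = 342/0.002348 = 145600 d
t(silty sand) / t(glacial outwash) = 145600/1115 = 131

131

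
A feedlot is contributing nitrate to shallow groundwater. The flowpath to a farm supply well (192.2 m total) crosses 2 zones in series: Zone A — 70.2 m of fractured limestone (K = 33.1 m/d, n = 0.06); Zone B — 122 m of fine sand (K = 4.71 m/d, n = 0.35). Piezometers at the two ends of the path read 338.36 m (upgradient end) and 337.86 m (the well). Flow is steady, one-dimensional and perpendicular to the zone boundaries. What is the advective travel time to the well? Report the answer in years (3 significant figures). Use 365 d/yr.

Total head drop ΔH = 338.36 − 337.86 = 0.50 m
Steady 1-D flow in series ⇒ the Darcy flux q is identical in every zone and the zone head losses add (resistances L/K in series).
Σ(L/K) = 70.2/33.1 + 122/4.71 = 2.121 + 25.90 = 28.02 d
q = ΔH / Σ(L/K) = 0.50 / 28.02 = 0.01784 m/d (same in every zone)
Zone A: v = q/n = 0.01784/0.06 = 0.2974 m/d → t_A = 70.2/0.2974 = 236.1 d
Zone B: v = q/n = 0.01784/0.35 = 0.05098 m/d → t_B = 122/0.05098 = 2393 d
Total t = 236.1 + 2393 = 2629 d
   = 2629 / 365 = 7.20 yr

7.20 years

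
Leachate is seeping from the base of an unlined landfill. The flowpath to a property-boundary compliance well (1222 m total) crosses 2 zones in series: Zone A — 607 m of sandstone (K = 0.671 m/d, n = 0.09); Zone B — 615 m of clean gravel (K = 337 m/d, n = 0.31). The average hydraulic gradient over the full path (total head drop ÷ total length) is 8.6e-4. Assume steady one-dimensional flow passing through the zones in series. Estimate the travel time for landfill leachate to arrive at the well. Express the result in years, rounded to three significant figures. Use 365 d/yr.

Steady 1-D flow in series ⇒ the Darcy flux q is identical in every zone and the zone head losses add (resistances L/K in series).
Σ(L/K) = 607/0.671 + 615/337 = 904.6 + 1.825 = 906.4 d
K_eq = L_total / Σ(L/K) = 1222 / 906.4 = 1.348 m/d
q = K_eq · i = 1.348 × 8.6e-4 = 0.001159 m/d (same in every zone)
Zone A: v = q/n = 0.001159/0.09 = 0.01288 m/d → t_A = 607/0.01288 = 47120 d
Zone B: v = q/n = 0.001159/0.31 = 0.003740 m/d → t_B = 615/0.003740 = 164400 d
Total t = 47120 + 164400 = 211600 d
   = 211600 / 365 = 580 yr

580 years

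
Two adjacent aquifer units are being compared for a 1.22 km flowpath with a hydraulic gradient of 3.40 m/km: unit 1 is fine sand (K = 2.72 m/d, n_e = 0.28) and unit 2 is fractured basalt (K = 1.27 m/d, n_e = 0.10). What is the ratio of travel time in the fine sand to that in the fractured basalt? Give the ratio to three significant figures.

1.31

Unit 1 (fine sand): v = 2.72×0.0034/0.28 = 0.03303 m/d, t = 1220/0.03303 = 36940 d
Unit 2 (fractured basalt): v = 1.27×0.0034/0.10 = 0.04318 m/d, t = 1220/0.04318 = 28250 d
t(fine sand) / t(fractured basalt) = 36940/28250 = 1.31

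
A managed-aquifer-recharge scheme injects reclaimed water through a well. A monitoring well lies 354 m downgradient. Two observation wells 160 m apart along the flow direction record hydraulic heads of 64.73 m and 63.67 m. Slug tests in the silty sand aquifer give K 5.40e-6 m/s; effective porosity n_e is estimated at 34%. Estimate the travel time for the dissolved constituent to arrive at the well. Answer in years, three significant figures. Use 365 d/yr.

Hydraulic gradient i = (64.73 − 63.67) / 160 = 1.06 / 160 = 0.006625
K = 5.40e-6 m/s × 86400 s/d = 0.4666 m/d
q = Ki = 0.4666 × 0.006625 = 0.003091 m/d
Seepage velocity v = q / n = 0.003091 / 0.34 = 0.009091 m/d
t = L / v = 354 / 0.009091 = 38940 d
   = 38940 / 365 = 107 yr

107 years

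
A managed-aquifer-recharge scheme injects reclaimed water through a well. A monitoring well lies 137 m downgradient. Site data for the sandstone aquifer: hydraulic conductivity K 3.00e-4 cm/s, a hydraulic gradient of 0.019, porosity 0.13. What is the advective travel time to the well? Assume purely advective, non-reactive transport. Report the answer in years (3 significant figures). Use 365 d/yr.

9.91 years

K = 3.00e-4 cm/s × 864 = 0.2592 m/d
q = Ki = 0.2592 × 0.019 = 0.004925 m/d
Average linear velocity = 0.004925 / 0.13 = 0.03788 m/d
t = L / v = 137 / 0.03788 = 3616 d
   = 3616 / 365 = 9.91 yr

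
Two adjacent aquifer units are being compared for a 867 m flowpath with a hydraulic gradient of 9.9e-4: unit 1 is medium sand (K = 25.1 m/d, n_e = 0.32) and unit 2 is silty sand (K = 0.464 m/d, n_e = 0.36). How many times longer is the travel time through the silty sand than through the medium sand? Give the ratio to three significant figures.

60.9

Unit 1 (medium sand): v = 25.1×9.9e-4/0.32 = 0.07765 m/d, t = 867/0.07765 = 11170 d
Unit 2 (silty sand): v = 0.464×9.9e-4/0.36 = 0.001276 m/d, t = 867/0.001276 = 679500 d
t(silty sand) / t(medium sand) = 679500/11170 = 60.9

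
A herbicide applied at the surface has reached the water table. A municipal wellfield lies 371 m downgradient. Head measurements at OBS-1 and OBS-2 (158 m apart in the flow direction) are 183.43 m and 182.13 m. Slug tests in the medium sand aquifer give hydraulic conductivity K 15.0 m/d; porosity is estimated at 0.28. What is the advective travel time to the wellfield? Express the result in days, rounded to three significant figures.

Hydraulic gradient i = (183.43 − 182.13) / 158 = 1.30 / 158 = 0.008228
Specific discharge q = 15.0 × 0.008228 = 0.1234 m/d
v_s = q/n_e = 0.1234/0.28 = 0.4408 m/d
t = L / v = 371 / 0.4408 = 841.7 d

842 days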